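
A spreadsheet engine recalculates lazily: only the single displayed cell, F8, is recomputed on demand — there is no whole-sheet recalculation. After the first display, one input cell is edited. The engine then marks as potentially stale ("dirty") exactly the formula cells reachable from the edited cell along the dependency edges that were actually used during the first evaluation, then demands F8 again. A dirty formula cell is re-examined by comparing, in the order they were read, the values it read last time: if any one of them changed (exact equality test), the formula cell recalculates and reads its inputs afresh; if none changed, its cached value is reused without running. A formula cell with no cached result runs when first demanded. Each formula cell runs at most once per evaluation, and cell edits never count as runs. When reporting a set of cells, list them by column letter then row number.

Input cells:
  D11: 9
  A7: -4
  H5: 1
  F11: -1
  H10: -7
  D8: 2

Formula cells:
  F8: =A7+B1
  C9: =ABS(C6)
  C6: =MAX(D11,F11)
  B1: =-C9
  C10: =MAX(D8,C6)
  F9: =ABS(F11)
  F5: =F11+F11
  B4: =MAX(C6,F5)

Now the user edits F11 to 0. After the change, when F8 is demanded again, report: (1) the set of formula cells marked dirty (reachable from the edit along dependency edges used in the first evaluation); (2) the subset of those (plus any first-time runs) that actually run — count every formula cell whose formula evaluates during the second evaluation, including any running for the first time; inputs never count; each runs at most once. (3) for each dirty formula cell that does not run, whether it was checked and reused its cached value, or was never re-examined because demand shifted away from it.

Marked dirty: B1, C6, C9, F8.
Formula cells that run: C6 — 1 in total.
Checked but reused from cache: B1, C9, F8.
Key observation: the change is absorbed at C6 — it re-runs but produces the same value, and the output's value is unchanged.

First evaluation (everything demanded from the output):
  C6 = MAX(9, -1) = 9
  C9 = ABS(9) = 9
  B1 = -(9) = -9
  F8 = -4 + -9 = -13

Propagation after the edit:
  C6: runs — F11 -1->0; result 9 (same value as before).
  C9: checked — values it read are unchanged (C6 unchanged); reused cached 9 without running.
  B1: checked — values it read are unchanged (C9 unchanged); reused cached -9 without running.
  F8: checked — values it read are unchanged (A7 unchanged, B1 unchanged); reused cached -13 without running.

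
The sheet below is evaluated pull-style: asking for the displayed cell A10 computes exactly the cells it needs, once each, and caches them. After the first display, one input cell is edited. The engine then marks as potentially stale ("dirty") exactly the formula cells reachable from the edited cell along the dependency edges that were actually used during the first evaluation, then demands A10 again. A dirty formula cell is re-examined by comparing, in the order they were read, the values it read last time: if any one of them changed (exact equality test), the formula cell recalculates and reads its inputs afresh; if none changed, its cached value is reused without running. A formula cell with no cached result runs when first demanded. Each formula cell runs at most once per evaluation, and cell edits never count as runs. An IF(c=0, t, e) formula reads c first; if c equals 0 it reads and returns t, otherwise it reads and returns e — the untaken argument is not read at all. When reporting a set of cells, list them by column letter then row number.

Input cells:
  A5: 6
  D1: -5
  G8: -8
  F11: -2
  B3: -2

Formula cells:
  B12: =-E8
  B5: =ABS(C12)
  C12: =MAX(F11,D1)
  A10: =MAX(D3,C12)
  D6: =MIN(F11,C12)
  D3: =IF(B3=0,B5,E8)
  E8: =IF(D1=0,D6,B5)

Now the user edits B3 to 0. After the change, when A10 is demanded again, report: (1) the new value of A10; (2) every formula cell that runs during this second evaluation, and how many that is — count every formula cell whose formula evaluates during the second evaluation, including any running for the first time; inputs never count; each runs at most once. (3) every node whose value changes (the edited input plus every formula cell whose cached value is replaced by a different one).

Demanding A10 again yields 2.
1 formula cells run: D3.
The nodes whose values change: B3.
Note the absorption at D3: it re-runs yet its value is the same, leaving the output's value untouched.

First demand of the output computes:
  C12 = MAX(-2, -5) = -2
  B5 = ABS(-2) = 2
  E8 = IF(D1=0: D1=-5 -> else branch B5) = 2
  D3 = IF(B3=0: B3=-2 -> else branch E8) = 2
  A10 = MAX(2, -2) = 2

After the edit, cleaning proceeds:
  D3: a read changed (B3 -2->0) — executes, giving 2 — identical to its old value.
  A10: dirty, but its reads are unchanged (D3 unchanged, C12 unchanged); cached 2 stands.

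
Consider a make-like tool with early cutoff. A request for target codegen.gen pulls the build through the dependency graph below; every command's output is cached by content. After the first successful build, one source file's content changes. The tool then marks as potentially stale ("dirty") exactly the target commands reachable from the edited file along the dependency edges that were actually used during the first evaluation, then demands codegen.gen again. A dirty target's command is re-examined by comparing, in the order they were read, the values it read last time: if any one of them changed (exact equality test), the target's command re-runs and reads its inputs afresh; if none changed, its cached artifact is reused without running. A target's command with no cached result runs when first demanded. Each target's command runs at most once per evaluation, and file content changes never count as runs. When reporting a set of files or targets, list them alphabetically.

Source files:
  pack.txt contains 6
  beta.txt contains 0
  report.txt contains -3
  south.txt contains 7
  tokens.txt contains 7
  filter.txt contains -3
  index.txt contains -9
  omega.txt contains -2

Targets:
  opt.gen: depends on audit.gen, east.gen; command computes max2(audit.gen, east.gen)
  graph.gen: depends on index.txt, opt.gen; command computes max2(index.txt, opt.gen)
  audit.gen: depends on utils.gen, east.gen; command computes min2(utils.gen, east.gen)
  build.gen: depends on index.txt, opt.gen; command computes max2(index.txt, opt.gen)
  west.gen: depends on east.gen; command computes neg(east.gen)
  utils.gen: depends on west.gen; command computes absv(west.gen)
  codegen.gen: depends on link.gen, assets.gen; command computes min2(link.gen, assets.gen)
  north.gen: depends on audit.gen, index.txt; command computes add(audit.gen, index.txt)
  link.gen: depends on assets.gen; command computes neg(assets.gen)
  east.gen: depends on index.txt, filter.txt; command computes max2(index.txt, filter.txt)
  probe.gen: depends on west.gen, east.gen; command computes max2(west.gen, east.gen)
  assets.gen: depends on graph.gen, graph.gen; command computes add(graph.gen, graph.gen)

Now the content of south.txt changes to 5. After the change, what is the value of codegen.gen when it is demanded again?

First demand of the output computes:
  east.gen = max2(-9, -3) = -3
  west.gen = neg(-3) = 3
  utils.gen = absv(3) = 3
  audit.gen = min2(3, -3) = -3
  opt.gen = max2(-3, -3) = -3
  graph.gen = max2(-9, -3) = -3
  assets.gen = add(-3, -3) = -6
  link.gen = neg(-6) = 6
  codegen.gen = min2(6, -6) = -6

After the edit, cleaning proceeds:
  no node depends on south.txt at all; the second demand re-runs nothing.

Note the shortcut — nothing in the graph depends on south.txt at all, so no recomputation happens.

Demanding codegen.gen again yields -6.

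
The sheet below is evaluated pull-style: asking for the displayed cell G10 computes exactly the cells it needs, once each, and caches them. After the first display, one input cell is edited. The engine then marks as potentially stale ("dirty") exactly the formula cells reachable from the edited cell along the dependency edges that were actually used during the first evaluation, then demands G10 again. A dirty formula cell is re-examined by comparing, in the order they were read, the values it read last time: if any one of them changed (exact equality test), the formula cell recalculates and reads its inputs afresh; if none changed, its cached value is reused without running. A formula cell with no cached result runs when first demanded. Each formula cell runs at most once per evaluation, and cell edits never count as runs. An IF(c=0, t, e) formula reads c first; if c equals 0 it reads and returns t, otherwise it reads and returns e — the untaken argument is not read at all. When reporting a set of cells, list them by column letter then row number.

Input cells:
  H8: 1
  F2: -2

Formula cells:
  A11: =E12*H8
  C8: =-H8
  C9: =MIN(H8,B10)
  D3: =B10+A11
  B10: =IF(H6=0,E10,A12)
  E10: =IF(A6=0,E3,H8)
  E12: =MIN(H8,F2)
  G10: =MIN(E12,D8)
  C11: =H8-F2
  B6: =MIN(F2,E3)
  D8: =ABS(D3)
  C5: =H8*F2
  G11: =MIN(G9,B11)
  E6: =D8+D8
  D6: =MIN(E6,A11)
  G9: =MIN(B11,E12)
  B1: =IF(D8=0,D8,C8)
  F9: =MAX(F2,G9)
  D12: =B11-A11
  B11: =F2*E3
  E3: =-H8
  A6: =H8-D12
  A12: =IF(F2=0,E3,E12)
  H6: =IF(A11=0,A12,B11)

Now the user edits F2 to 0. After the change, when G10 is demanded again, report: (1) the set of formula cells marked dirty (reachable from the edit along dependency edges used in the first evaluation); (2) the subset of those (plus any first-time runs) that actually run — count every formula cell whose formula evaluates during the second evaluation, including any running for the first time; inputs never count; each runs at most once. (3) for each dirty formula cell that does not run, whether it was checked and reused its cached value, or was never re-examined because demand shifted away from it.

The edit dirties: A11, A12, B10, B11, D3, D8, E12, G10, H6.
8 formula cells run: A11, A12, B10, D3, D8, E12, G10, H6.
Unvisited dirty nodes (no longer demanded): B11.
Note the branch switch — demand abandons B11, which is never re-examined.

First demand of the output computes:
  E3 = -(1) = -1
  B11 = -2 * -1 = 2
  E12 = MIN(1, -2) = -2
  A11 = -2 * 1 = -2
  A12 = IF(F2=0: F2=-2 -> else branch E12) = -2
  H6 = IF(A11=0: A11=-2 -> else branch B11) = 2
  B10 = IF(H6=0: H6=2 -> else branch A12) = -2
  D3 = -2 + -2 = -4
  D8 = ABS(-4) = 4
  G10 = MIN(-2, 4) = -2

After the edit, cleaning proceeds:
  B11: stays stale; no demand reaches it after the flip.
  E12: a read changed (F2 -2->0) — executes, giving 0.
  A11: a read changed (E12 -2->0) — executes, giving 0.
  A12: a read changed (F2 -2->0; E12 -2->0) — executes, giving -1.
  H6: a read changed (A11 -2->0) — executes, giving -1.
  B10: a read changed (H6 2->-1; A12 -2->-1) — executes, giving -1.
  D3: a read changed (B10 -2->-1; A11 -2->0) — executes, giving -1.
  D8: a read changed (D3 -4->-1) — executes, giving 1.
  G10: a read changed (E12 -2->0; D8 4->1) — executes, giving 0.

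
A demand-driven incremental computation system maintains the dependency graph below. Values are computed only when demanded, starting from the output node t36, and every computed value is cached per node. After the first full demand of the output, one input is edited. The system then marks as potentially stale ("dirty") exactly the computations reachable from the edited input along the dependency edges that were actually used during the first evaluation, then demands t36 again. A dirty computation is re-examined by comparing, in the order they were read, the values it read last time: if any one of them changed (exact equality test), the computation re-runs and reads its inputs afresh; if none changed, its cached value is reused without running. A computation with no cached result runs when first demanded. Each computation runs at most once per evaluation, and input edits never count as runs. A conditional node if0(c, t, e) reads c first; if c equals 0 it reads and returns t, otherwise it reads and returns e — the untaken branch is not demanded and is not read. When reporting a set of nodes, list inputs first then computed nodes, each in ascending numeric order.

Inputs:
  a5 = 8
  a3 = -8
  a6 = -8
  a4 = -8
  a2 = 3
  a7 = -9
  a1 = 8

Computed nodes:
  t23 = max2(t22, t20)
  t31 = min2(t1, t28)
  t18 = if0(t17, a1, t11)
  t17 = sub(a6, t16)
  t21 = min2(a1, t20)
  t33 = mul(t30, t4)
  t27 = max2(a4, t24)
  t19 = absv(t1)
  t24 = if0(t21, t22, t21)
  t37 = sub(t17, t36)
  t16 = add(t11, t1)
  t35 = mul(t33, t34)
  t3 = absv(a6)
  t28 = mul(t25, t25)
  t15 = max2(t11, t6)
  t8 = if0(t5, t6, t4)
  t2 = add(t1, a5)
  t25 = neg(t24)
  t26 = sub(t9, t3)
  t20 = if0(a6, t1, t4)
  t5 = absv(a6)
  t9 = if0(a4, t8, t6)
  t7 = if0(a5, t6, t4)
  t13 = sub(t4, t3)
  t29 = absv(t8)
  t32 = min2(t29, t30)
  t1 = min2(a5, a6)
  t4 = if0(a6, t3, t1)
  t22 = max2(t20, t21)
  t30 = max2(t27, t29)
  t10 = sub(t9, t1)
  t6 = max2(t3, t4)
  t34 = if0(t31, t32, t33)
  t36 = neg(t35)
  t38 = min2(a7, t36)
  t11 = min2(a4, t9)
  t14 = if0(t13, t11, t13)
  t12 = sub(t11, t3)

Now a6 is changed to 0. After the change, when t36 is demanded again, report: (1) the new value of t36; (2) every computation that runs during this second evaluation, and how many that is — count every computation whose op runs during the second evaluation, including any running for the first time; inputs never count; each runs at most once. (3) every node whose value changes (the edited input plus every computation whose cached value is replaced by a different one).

New value of t36: 0.
Computations that run: t1, t3, t4, t5, t6, t8, t20, t21, t22, t24, t25, t27, t28, t29, t30, t31, t32, t33, t34, t35, t36 — 21 in total.
Values that change: a6, t1, t4, t5, t8, t20, t21, t24, t25, t27, t28, t29, t30, t31, t33, t34, t35, t36.
Key observation: a condition flipped, so demand reaches new nodes — t3, t6, t22, t32 run for the first time.

First evaluation (everything demanded from the output):
  t1 = min2(8, -8) = -8
  t4 = if0(a6=-8 -> else branch t1) = -8
  t5 = absv(-8) = 8
  t8 = if0(t5=8 -> else branch t4) = -8
  t20 = if0(a6=-8 -> else branch t4) = -8
  t21 = min2(8, -8) = -8
  t24 = if0(t21=-8 -> else branch t21) = -8
  t25 = neg(-8) = 8
  t27 = max2(-8, -8) = -8
  t28 = mul(8, 8) = 64
  t29 = absv(-8) = 8
  t30 = max2(-8, 8) = 8
  t31 = min2(-8, 64) = -8
  t33 = mul(8, -8) = -64
  t34 = if0(t31=-8 -> else branch t33) = -64
  t35 = mul(-64, -64) = 4096
  t36 = neg(4096) = -4096

Propagation after the edit:
  t1: runs — a6 -8->0; result 0.
  t3: demanded for the first time — runs, produces 0.
  t4: runs — a6 -8->0; t1 -8->0; result 0.
  t5: runs — a6 -8->0; result 0.
  t6: demanded for the first time — runs, produces 0.
  t8: runs — t5 8->0; t4 -8->0; result 0.
  t20: runs — a6 -8->0; t4 -8->0; result 0.
  t21: runs — t20 -8->0; result 0.
  t22: demanded for the first time — runs, produces 0.
  t24: runs — t21 -8->0; t21 -8->0; result 0.
  t25: runs — t24 -8->0; result 0.
  t27: runs — t24 -8->0; result 0.
  t28: runs — t25 8->0; t25 8->0; result 0.
  t29: runs — t8 -8->0; result 0.
  t30: runs — t27 -8->0; t29 8->0; result 0.
  t31: runs — t1 -8->0; t28 64->0; result 0.
  t32: demanded for the first time — runs, produces 0.
  t33: runs — t30 8->0; t4 -8->0; result 0.
  t34: runs — t31 -8->0; t33 -64->0; result 0.
  t35: runs — t33 -64->0; t34 -64->0; result 0.
  t36: runs — t35 4096->0; result 0.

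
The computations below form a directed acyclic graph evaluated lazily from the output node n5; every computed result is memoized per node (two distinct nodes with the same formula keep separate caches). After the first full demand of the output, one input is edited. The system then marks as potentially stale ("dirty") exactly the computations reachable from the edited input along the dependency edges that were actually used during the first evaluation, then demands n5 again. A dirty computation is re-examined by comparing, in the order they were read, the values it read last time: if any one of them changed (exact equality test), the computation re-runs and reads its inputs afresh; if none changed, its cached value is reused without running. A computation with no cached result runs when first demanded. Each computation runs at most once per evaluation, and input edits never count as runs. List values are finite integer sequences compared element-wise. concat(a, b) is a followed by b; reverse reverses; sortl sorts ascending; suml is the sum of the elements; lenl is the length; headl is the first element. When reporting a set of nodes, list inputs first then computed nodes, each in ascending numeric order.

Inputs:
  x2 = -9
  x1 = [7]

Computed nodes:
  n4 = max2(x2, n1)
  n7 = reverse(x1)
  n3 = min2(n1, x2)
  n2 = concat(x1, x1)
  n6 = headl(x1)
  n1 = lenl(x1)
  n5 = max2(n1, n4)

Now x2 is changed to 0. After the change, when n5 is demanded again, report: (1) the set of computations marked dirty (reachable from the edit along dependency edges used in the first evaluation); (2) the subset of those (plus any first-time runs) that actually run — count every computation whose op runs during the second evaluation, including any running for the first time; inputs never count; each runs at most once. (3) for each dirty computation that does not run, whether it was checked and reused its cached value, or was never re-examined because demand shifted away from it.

The edit dirties: n4, n5.
1 computations run: n4.
Cache hits after checking: n5.
Note the absorption at n4: it re-runs yet its value is the same, leaving the output's value untouched.

First demand of the output computes:
  n1 = lenl([7]) = 1
  n4 = max2(-9, 1) = 1
  n5 = max2(1, 1) = 1

After the edit, cleaning proceeds:
  n4: a read changed (x2 -9->0) — executes, giving 1 — identical to its old value.
  n5: dirty, but its reads are unchanged (n1 unchanged, n4 unchanged); cached 1 stands.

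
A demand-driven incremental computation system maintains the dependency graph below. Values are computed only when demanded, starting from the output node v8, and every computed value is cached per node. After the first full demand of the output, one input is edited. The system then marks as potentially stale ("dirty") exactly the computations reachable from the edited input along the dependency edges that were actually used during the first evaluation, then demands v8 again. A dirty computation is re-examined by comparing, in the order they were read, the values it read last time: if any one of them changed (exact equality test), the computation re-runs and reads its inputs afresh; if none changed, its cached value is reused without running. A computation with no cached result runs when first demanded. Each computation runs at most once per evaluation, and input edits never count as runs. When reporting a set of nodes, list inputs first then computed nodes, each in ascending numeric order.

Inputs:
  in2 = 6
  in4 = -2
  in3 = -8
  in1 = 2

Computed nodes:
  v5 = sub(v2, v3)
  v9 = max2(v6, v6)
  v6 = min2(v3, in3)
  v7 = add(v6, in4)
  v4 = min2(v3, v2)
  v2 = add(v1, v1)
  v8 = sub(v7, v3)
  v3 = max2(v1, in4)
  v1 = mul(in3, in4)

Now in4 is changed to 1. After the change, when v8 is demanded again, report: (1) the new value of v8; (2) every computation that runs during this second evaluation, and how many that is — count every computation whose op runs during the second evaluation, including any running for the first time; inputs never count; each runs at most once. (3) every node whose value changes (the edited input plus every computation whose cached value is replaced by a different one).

First evaluation (everything demanded from the output):
  v1 = mul(-8, -2) = 16
  v3 = max2(16, -2) = 16
  v6 = min2(16, -8) = -8
  v7 = add(-8, -2) = -10
  v8 = sub(-10, 16) = -26

Propagation after the edit:
  v1: runs — in4 -2->1; result -8.
  v3: runs — v1 16->-8; in4 -2->1; result 1.
  v6: runs — v3 16->1; result -8 (same value as before).
  v7: runs — in4 -2->1; result -7.
  v8: runs — v7 -10->-7; v3 16->1; result -8.

New value of v8: -8.
Computations that run: v1, v3, v6, v7, v8 — 5 in total.
Values that change: in4, v1, v3, v7, v8.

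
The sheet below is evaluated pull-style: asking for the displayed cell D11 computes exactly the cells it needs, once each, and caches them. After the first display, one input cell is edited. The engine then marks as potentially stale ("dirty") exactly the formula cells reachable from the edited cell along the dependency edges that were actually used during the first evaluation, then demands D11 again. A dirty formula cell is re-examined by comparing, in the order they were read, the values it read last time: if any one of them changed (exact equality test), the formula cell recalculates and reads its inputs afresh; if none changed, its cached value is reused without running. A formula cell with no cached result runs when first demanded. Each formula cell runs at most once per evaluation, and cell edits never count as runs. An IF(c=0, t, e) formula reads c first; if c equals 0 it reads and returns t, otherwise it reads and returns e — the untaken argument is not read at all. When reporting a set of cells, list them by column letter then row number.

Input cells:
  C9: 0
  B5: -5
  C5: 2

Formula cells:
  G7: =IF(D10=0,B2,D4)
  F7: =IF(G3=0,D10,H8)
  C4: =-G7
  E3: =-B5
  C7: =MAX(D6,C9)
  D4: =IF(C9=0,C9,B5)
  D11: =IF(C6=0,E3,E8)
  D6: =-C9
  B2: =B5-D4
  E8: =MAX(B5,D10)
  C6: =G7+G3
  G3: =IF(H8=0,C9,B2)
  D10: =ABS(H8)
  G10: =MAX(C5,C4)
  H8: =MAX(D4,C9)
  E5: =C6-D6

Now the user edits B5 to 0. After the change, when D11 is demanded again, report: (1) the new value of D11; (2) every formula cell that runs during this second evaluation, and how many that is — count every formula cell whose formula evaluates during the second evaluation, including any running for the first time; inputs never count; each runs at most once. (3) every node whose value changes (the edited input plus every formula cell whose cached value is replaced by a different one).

First demand of the output computes:
  D4 = IF(C9=0: C9=0 -> then branch C9) = 0
  B2 = -5 - 0 = -5
  H8 = MAX(0, 0) = 0
  D10 = ABS(0) = 0
  E8 = MAX(-5, 0) = 0
  G3 = IF(H8=0: H8=0 -> then branch C9) = 0
  G7 = IF(D10=0: D10=0 -> then branch B2) = -5
  C6 = -5 + 0 = -5
  D11 = IF(C6=0: C6=-5 -> else branch E8) = 0

After the edit, cleaning proceeds:
  B2: a read changed (B5 -5->0) — executes, giving 0.
  E3: had never run; runs now, result 0.
  E8: stays stale; no demand reaches it after the flip.
  G7: a read changed (B2 -5->0) — executes, giving 0.
  C6: a read changed (G7 -5->0) — executes, giving 0.
  D11: a read changed (C6 -5->0) — executes, giving 0 — identical to its old value.

Note the branch switch — demand abandons E8, which is never re-examined.

Demanding D11 again yields 0.
5 formula cells run: B2, C6, D11, E3, G7.
The nodes whose values change: B2, B5, C6, G7.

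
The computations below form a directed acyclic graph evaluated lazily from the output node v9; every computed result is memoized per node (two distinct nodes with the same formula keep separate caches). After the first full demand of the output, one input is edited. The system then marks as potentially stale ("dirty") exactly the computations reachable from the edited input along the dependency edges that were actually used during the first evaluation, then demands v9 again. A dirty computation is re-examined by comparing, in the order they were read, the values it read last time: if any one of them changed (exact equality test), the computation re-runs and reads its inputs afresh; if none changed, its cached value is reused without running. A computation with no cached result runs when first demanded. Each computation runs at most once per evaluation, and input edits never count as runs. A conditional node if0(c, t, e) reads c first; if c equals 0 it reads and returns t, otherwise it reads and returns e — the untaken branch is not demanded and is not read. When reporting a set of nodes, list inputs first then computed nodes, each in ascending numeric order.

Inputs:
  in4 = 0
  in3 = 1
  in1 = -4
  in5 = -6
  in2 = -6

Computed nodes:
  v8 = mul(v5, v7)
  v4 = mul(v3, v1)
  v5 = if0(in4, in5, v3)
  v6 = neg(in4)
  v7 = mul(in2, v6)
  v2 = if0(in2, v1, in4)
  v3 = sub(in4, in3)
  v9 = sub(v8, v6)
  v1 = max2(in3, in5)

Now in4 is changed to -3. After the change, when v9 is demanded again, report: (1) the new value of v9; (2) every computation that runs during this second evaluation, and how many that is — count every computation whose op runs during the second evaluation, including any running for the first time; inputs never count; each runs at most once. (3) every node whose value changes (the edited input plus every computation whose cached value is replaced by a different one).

Demanding v9 again yields 69.
6 computations run: v3, v5, v6, v7, v8, v9.
The nodes whose values change: in4, v5, v6, v7, v8, v9.
Note the branch switch — v3 had no cache and runs now for the first time.

First demand of the output computes:
  v5 = if0(in4=0 -> then branch in5) = -6
  v6 = neg(0) = 0
  v7 = mul(-6, 0) = 0
  v8 = mul(-6, 0) = 0
  v9 = sub(0, 0) = 0

After the edit, cleaning proceeds:
  v3: had never run; runs now, result -4.
  v5: a read changed (in4 0->-3) — executes, giving -4.
  v6: a read changed (in4 0->-3) — executes, giving 3.
  v7: a read changed (v6 0->3) — executes, giving -18.
  v8: a read changed (v5 -6->-4; v7 0->-18) — executes, giving 72.
  v9: a read changed (v8 0->72; v6 0->3) — executes, giving 69.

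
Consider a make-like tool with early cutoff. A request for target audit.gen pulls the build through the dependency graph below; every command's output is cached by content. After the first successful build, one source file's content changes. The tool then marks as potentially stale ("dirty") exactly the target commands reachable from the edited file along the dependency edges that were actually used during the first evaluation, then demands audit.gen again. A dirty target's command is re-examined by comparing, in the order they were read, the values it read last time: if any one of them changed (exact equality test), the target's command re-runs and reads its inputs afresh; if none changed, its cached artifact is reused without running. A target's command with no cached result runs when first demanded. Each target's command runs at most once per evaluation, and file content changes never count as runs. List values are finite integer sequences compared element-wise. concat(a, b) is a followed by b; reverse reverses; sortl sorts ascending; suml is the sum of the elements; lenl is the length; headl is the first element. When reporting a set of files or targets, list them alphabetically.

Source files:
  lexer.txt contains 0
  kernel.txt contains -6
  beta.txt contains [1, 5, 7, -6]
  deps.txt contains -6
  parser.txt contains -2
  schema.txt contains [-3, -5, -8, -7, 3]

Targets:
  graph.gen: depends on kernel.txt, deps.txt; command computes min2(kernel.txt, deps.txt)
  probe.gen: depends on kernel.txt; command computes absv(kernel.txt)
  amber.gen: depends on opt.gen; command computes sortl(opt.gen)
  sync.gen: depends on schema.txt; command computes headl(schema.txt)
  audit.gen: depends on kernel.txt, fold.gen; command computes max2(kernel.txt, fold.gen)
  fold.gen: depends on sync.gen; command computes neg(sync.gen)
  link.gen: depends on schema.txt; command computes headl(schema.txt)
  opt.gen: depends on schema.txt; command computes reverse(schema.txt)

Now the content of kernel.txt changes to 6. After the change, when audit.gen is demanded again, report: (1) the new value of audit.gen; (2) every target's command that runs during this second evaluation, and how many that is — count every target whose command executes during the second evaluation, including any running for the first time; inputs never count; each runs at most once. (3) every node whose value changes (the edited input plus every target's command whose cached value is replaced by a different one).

First demand of the output computes:
  sync.gen = headl([-3, -5, -8, -7, 3]) = -3
  fold.gen = neg(-3) = 3
  audit.gen = max2(-6, 3) = 3

After the edit, cleaning proceeds:
  audit.gen: a read changed (kernel.txt -6->6) — executes, giving 6.

Demanding audit.gen again yields 6.
1 target commands run: audit.gen.
The nodes whose values change: audit.gen, kernel.txt.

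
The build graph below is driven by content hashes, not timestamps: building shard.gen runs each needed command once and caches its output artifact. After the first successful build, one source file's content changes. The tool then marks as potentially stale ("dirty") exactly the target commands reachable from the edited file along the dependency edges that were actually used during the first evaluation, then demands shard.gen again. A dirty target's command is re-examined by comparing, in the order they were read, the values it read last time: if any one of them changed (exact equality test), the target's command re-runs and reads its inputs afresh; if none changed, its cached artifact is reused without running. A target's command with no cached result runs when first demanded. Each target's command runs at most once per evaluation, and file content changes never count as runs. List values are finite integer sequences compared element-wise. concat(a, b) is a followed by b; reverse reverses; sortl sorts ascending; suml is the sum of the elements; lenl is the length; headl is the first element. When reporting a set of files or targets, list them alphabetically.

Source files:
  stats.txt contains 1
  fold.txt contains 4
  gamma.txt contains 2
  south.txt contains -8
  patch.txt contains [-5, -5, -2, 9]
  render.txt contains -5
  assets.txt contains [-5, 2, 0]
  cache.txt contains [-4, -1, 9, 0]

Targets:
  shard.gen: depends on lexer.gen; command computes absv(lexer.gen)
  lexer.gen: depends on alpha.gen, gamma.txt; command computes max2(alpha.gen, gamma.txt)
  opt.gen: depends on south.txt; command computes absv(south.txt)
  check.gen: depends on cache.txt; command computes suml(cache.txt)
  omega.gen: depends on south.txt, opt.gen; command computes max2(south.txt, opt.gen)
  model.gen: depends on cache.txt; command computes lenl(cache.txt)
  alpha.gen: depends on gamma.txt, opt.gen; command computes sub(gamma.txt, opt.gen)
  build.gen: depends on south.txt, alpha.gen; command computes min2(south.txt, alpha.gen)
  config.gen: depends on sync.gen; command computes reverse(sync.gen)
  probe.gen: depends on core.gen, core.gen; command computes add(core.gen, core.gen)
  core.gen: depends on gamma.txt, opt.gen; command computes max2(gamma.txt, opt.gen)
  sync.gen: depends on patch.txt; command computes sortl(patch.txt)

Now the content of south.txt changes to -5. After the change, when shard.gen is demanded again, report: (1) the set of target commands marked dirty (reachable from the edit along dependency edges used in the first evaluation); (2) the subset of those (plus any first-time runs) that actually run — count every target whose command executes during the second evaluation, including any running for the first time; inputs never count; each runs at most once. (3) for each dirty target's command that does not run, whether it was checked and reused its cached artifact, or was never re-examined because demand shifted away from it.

Dirty set: alpha.gen, lexer.gen, opt.gen, shard.gen.
Run set: alpha.gen, lexer.gen, opt.gen (3 run).
Re-examined without running (cache reused): shard.gen.
The important point: lexer.gen recomputes to an identical value, and the output ends up unchanged.

Initial pass — values computed on the first demand:
  opt.gen = absv(-8) = 8
  alpha.gen = sub(2, 8) = -6
  lexer.gen = max2(-6, 2) = 2
  shard.gen = absv(2) = 2

Second demand — change propagation:
  opt.gen: re-runs because south.txt -8->-5; new result 5.
  alpha.gen: re-runs because opt.gen 8->5; new result -3.
  lexer.gen: re-runs because alpha.gen -6->-3; new result 2 (unchanged).
  shard.gen: re-examined; everything it read last time is the same (lexer.gen unchanged) — cache 2 kept, no run.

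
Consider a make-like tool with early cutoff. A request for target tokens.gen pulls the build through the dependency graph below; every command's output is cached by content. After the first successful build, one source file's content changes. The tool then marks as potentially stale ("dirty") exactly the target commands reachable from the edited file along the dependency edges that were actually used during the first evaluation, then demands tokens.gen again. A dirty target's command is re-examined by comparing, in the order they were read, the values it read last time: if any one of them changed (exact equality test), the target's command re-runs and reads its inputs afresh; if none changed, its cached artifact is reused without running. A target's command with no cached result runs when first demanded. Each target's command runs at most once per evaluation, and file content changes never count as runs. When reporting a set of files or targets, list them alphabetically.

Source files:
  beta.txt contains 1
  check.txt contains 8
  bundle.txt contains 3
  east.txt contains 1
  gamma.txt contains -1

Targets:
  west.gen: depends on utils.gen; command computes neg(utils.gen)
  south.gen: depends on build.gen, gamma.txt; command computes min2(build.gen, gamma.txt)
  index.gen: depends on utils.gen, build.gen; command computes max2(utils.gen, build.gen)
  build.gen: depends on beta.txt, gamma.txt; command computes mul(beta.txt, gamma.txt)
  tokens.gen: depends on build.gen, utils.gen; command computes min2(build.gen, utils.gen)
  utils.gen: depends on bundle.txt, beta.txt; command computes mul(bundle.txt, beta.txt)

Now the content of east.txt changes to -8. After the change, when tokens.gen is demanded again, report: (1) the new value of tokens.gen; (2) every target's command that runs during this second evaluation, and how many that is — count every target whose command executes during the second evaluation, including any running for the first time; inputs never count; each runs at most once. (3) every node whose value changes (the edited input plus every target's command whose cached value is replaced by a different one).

First demand of the output computes:
  build.gen = mul(1, -1) = -1
  utils.gen = mul(3, 1) = 3
  tokens.gen = min2(-1, 3) = -1

After the edit, cleaning proceeds:
  no node depends on east.txt at all; the second demand re-runs nothing.

Note the shortcut — nothing in the graph depends on east.txt at all, so no recomputation happens.

Demanding tokens.gen again yields -1.
0 target commands run: none.
The nodes whose values change: east.txt.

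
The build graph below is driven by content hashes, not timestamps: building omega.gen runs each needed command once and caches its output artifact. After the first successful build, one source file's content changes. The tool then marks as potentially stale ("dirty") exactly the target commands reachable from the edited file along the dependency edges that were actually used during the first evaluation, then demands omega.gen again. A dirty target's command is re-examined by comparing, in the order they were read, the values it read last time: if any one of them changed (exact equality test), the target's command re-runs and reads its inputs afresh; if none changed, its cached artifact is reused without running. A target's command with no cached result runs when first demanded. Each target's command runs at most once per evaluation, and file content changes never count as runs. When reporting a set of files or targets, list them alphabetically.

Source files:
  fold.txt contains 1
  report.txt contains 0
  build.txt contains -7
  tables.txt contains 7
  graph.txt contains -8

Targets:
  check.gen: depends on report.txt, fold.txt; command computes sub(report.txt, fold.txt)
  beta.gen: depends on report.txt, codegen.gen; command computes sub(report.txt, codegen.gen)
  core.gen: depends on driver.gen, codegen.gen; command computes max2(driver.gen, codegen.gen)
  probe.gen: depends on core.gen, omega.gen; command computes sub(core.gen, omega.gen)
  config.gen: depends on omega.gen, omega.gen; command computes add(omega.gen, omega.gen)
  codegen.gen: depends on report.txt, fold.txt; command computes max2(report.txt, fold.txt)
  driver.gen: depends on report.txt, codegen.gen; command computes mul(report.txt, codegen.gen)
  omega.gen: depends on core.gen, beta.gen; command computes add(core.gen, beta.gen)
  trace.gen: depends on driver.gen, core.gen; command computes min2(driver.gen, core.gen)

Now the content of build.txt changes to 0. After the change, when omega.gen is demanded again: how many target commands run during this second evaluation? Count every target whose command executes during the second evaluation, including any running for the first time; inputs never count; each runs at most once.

Initial pass — values computed on the first demand:
  codegen.gen = max2(0, 1) = 1
  beta.gen = sub(0, 1) = -1
  driver.gen = mul(0, 1) = 0
  core.gen = max2(0, 1) = 1
  omega.gen = add(1, -1) = 0

Second demand — change propagation:
  no demanded computation ever read build.txt, so the edit dirties nothing and nothing runs.

The important point: nothing the output needs ever reads build.txt, so the edit is invisible to it.

Run set: none (0 run).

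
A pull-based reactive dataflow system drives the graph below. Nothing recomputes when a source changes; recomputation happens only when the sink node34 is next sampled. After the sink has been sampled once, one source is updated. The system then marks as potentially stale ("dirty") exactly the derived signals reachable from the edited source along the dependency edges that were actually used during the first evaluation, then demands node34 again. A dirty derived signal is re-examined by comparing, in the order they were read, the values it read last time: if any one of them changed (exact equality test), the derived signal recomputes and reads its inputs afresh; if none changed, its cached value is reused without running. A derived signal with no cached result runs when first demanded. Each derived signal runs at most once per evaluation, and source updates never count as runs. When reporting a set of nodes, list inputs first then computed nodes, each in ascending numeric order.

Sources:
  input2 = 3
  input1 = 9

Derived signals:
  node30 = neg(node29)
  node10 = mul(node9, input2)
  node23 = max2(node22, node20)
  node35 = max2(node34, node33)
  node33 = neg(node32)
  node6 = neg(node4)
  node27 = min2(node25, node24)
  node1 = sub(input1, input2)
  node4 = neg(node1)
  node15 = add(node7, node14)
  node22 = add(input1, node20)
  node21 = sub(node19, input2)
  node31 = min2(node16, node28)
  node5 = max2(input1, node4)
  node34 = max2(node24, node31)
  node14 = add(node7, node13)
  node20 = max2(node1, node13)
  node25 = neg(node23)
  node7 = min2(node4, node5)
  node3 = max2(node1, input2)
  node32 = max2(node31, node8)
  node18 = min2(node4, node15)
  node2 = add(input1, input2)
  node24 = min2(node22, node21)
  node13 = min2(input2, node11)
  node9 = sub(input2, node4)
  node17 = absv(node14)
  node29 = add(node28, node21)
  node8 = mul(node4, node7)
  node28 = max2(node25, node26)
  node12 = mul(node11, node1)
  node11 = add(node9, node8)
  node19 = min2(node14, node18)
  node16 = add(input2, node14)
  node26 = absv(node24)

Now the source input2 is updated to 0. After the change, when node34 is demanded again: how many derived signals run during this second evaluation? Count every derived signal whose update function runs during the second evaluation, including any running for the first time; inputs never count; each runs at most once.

Derived signals that run: node1, node4, node5, node7, node8, node9, node11, node13, node14, node15, node16, node18, node19, node20, node21, node22, node23, node24, node25, node26, node28, node31, node34 — 23 in total.

First evaluation (everything demanded from the output):
  node1 = sub(9, 3) = 6
  node4 = neg(6) = -6
  node5 = max2(9, -6) = 9
  node7 = min2(-6, 9) = -6
  node8 = mul(-6, -6) = 36
  node9 = sub(3, -6) = 9
  node11 = add(9, 36) = 45
  node13 = min2(3, 45) = 3
  node14 = add(-6, 3) = -3
  node15 = add(-6, -3) = -9
  node16 = add(3, -3) = 0
  node18 = min2(-6, -9) = -9
  node19 = min2(-3, -9) = -9
  node20 = max2(6, 3) = 6
  node21 = sub(-9, 3) = -12
  node22 = add(9, 6) = 15
  node23 = max2(15, 6) = 15
  node24 = min2(15, -12) = -12
  node25 = neg(15) = -15
  node26 = absv(-12) = 12
  node28 = max2(-15, 12) = 12
  node31 = min2(0, 12) = 0
  node34 = max2(-12, 0) = 0

Propagation after the edit:
  node1: runs — input2 3->0; result 9.
  node4: runs — node1 6->9; result -9.
  node5: runs — node4 -6->-9; result 9 (same value as before).
  node7: runs — node4 -6->-9; result -9.
  node8: runs — node4 -6->-9; node7 -6->-9; result 81.
  node9: runs — input2 3->0; node4 -6->-9; result 9 (same value as before).
  node11: runs — node8 36->81; result 90.
  node13: runs — input2 3->0; node11 45->90; result 0.
  node14: runs — node7 -6->-9; node13 3->0; result -9.
  node15: runs — node7 -6->-9; node14 -3->-9; result -18.
  node16: runs — input2 3->0; node14 -3->-9; result -9.
  node18: runs — node4 -6->-9; node15 -9->-18; result -18.
  node19: runs — node14 -3->-9; node18 -9->-18; result -18.
  node20: runs — node1 6->9; node13 3->0; result 9.
  node21: runs — node19 -9->-18; input2 3->0; result -18.
  node22: runs — node20 6->9; result 18.
  node23: runs — node22 15->18; node20 6->9; result 18.
  node24: runs — node22 15->18; node21 -12->-18; result -18.
  node25: runs — node23 15->18; result -18.
  node26: runs — node24 -12->-18; result 18.
  node28: runs — node25 -15->-18; node26 12->18; result 18.
  node31: runs — node16 0->-9; node28 12->18; result -9.
  node34: runs — node24 -12->-18; node31 0->-9; result -9.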